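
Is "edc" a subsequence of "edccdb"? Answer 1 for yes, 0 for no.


Check if "edc" is a subsequence of "edccdb"
Greedy scan:
  Position 0 ('e'): matches sub[0] = 'e'
  Position 1 ('d'): matches sub[1] = 'd'
  Position 2 ('c'): matches sub[2] = 'c'
  Position 3 ('c'): no match needed
  Position 4 ('d'): no match needed
  Position 5 ('b'): no match needed
All 3 characters matched => is a subsequence

1


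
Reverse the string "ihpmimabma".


Input: ihpmimabma
Reading characters right to left:
  Position 9: 'a'
  Position 8: 'm'
  Position 7: 'b'
  Position 6: 'a'
  Position 5: 'm'
  Position 4: 'i'
  Position 3: 'm'
  Position 2: 'p'
  Position 1: 'h'
  Position 0: 'i'
Reversed: ambamimphi

ambamimphi


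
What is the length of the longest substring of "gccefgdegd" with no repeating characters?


Input: "gccefgdegd"
Sliding window (track last position of each char):
  Position 0 ('g'): window [0,0] length 1 -- new best
  Position 1 ('c'): window [0,1] length 2 -- new best
  Position 2 ('c'): repeat (last at 1), move window start to 2
  Position 2 ('c'): window [2,2] length 1
  Position 3 ('e'): window [2,3] length 2
  Position 4 ('f'): window [2,4] length 3 -- new best
  Position 5 ('g'): window [2,5] length 4 -- new best
  Position 6 ('d'): window [2,6] length 5 -- new best
  Position 7 ('e'): repeat (last at 3), move window start to 4
  Position 7 ('e'): window [4,7] length 4
  Position 8 ('g'): repeat (last at 5), move window start to 6
  Position 8 ('g'): window [6,8] length 3
  Position 9 ('d'): repeat (last at 6), move window start to 7
  Position 9 ('d'): window [7,9] length 3
Longest substring with no repeats: "cefgd" with length 5

5


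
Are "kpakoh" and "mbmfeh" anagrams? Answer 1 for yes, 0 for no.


Strings: "kpakoh", "mbmfeh"
Sorted first:  ahkkop
Sorted second: befhmm
Differ at position 0: 'a' vs 'b' => not anagrams

0


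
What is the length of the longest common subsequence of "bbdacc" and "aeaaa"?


LCS of "bbdacc" and "aeaaa"
DP table:
           a    e    a    a    a
      0    0    0    0    0    0
  b   0    0    0    0    0    0
  b   0    0    0    0    0    0
  d   0    0    0    0    0    0
  a   0    1    1    1    1    1
  c   0    1    1    1    1    1
  c   0    1    1    1    1    1
LCS length = dp[6][5] = 1

1


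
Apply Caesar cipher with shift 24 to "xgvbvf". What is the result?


Caesar cipher: shift "xgvbvf" by 24
  'x' (pos 23) + 24 = pos 21 = 'v'
  'g' (pos 6) + 24 = pos 4 = 'e'
  'v' (pos 21) + 24 = pos 19 = 't'
  'b' (pos 1) + 24 = pos 25 = 'z'
  'v' (pos 21) + 24 = pos 19 = 't'
  'f' (pos 5) + 24 = pos 3 = 'd'
Result: vetztd

vetztd


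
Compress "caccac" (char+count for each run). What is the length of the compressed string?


Input: caccac
Runs:
  'c' x 1 => "c1"
  'a' x 1 => "a1"
  'c' x 2 => "c2"
  'a' x 1 => "a1"
  'c' x 1 => "c1"
Compressed: "c1a1c2a1c1"
Compressed length: 10

10


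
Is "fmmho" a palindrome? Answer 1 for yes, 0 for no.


Input: fmmho
Reversed: ohmmf
  Compare pos 0 ('f') with pos 4 ('o'): MISMATCH
  Compare pos 1 ('m') with pos 3 ('h'): MISMATCH
Result: not a palindrome

0


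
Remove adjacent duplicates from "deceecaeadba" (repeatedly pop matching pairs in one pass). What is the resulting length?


Input: deceecaeadba
Stack-based adjacent duplicate removal:
  Read 'd': push. Stack: d
  Read 'e': push. Stack: de
  Read 'c': push. Stack: dec
  Read 'e': push. Stack: dece
  Read 'e': matches stack top 'e' => pop. Stack: dec
  Read 'c': matches stack top 'c' => pop. Stack: de
  Read 'a': push. Stack: dea
  Read 'e': push. Stack: deae
  Read 'a': push. Stack: deaea
  Read 'd': push. Stack: deaead
  Read 'b': push. Stack: deaeadb
  Read 'a': push. Stack: deaeadba
Final stack: "deaeadba" (length 8)

8


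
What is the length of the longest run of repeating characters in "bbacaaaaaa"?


Input: "bbacaaaaaa"
Scanning for longest run:
  Position 1 ('b'): continues run of 'b', length=2
  Position 2 ('a'): new char, reset run to 1
  Position 3 ('c'): new char, reset run to 1
  Position 4 ('a'): new char, reset run to 1
  Position 5 ('a'): continues run of 'a', length=2
  Position 6 ('a'): continues run of 'a', length=3
  Position 7 ('a'): continues run of 'a', length=4
  Position 8 ('a'): continues run of 'a', length=5
  Position 9 ('a'): continues run of 'a', length=6
Longest run: 'a' with length 6

6


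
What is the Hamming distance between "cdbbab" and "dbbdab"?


Comparing "cdbbab" and "dbbdab" position by position:
  Position 0: 'c' vs 'd' => differ
  Position 1: 'd' vs 'b' => differ
  Position 2: 'b' vs 'b' => same
  Position 3: 'b' vs 'd' => differ
  Position 4: 'a' vs 'a' => same
  Position 5: 'b' vs 'b' => same
Total differences (Hamming distance): 3

3


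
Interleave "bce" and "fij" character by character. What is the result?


Interleaving "bce" and "fij":
  Position 0: 'b' from first, 'f' from second => "bf"
  Position 1: 'c' from first, 'i' from second => "ci"
  Position 2: 'e' from first, 'j' from second => "ej"
Result: bfciej

bfciej


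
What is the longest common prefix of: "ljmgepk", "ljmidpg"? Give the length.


Words: ljmgepk, ljmidpg
  Position 0: all 'l' => match
  Position 1: all 'j' => match
  Position 2: all 'm' => match
  Position 3: ('g', 'i') => mismatch, stop
LCP = "ljm" (length 3)

3


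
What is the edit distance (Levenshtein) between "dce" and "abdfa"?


Computing edit distance: "dce" -> "abdfa"
DP table:
           a    b    d    f    a
      0    1    2    3    4    5
  d   1    1    2    2    3    4
  c   2    2    2    3    3    4
  e   3    3    3    3    4    4
Edit distance = dp[3][5] = 4

4


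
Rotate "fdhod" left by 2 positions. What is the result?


Input: "fdhod", rotate left by 2
First 2 characters: "fd"
Remaining characters: "hod"
Concatenate remaining + first: "hod" + "fd" = "hodfd"

hodfd


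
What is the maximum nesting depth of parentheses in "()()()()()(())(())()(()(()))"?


Input: "()()()()()(())(())()(()(()))"
Tracking depth:
  Position 0 '(': depth becomes 1
  Position 1 ')': depth becomes 0
  Position 2 '(': depth becomes 1
  Position 3 ')': depth becomes 0
  Position 4 '(': depth becomes 1
  Position 5 ')': depth becomes 0
  Position 6 '(': depth becomes 1
  Position 7 ')': depth becomes 0
  Position 8 '(': depth becomes 1
  Position 9 ')': depth becomes 0
  Position 10 '(': depth becomes 1
  Position 11 '(': depth becomes 2
  Position 12 ')': depth becomes 1
  Position 13 ')': depth becomes 0
  Position 14 '(': depth becomes 1
  Position 15 '(': depth becomes 2
  Position 16 ')': depth becomes 1
  Position 17 ')': depth becomes 0
  Position 18 '(': depth becomes 1
  Position 19 ')': depth becomes 0
  Position 20 '(': depth becomes 1
  Position 21 '(': depth becomes 2
  Position 22 ')': depth becomes 1
  Position 23 '(': depth becomes 2
  Position 24 '(': depth becomes 3
  Position 25 ')': depth becomes 2
  Position 26 ')': depth becomes 1
  Position 27 ')': depth becomes 0
Maximum depth reached: 3

3


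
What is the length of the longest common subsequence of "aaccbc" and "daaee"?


LCS of "aaccbc" and "daaee"
DP table:
           d    a    a    e    e
      0    0    0    0    0    0
  a   0    0    1    1    1    1
  a   0    0    1    2    2    2
  c   0    0    1    2    2    2
  c   0    0    1    2    2    2
  b   0    0    1    2    2    2
  c   0    0    1    2    2    2
LCS length = dp[6][5] = 2

2


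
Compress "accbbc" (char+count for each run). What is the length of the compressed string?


Input: accbbc
Runs:
  'a' x 1 => "a1"
  'c' x 2 => "c2"
  'b' x 2 => "b2"
  'c' x 1 => "c1"
Compressed: "a1c2b2c1"
Compressed length: 8

8


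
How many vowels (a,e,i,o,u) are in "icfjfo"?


Input: icfjfo
Checking each character:
  'i' at position 0: vowel (running total: 1)
  'c' at position 1: consonant
  'f' at position 2: consonant
  'j' at position 3: consonant
  'f' at position 4: consonant
  'o' at position 5: vowel (running total: 2)
Total vowels: 2

2


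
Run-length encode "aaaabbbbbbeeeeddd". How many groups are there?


Input: aaaabbbbbbeeeeddd
Scanning for consecutive runs:
  Group 1: 'a' x 4 (positions 0-3)
  Group 2: 'b' x 6 (positions 4-9)
  Group 3: 'e' x 4 (positions 10-13)
  Group 4: 'd' x 3 (positions 14-16)
Total groups: 4

4


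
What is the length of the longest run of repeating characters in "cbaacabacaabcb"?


Input: "cbaacabacaabcb"
Scanning for longest run:
  Position 1 ('b'): new char, reset run to 1
  Position 2 ('a'): new char, reset run to 1
  Position 3 ('a'): continues run of 'a', length=2
  Position 4 ('c'): new char, reset run to 1
  Position 5 ('a'): new char, reset run to 1
  Position 6 ('b'): new char, reset run to 1
  Position 7 ('a'): new char, reset run to 1
  Position 8 ('c'): new char, reset run to 1
  Position 9 ('a'): new char, reset run to 1
  Position 10 ('a'): continues run of 'a', length=2
  Position 11 ('b'): new char, reset run to 1
  Position 12 ('c'): new char, reset run to 1
  Position 13 ('b'): new char, reset run to 1
Longest run: 'a' with length 2

2


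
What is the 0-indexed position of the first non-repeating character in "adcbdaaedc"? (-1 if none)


Input: adcbdaaedc
Character frequencies:
  'a': 3
  'b': 1
  'c': 2
  'd': 3
  'e': 1
Scanning left to right for freq == 1:
  Position 0 ('a'): freq=3, skip
  Position 1 ('d'): freq=3, skip
  Position 2 ('c'): freq=2, skip
  Position 3 ('b'): unique! => answer = 3

3


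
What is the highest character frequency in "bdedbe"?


Input: bdedbe
Character counts:
  'b': 2
  'd': 2
  'e': 2
Maximum frequency: 2

2


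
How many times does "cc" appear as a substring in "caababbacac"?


Searching for "cc" in "caababbacac"
Scanning each position:
  Position 0: "ca" => no
  Position 1: "aa" => no
  Position 2: "ab" => no
  Position 3: "ba" => no
  Position 4: "ab" => no
  Position 5: "bb" => no
  Position 6: "ba" => no
  Position 7: "ac" => no
  Position 8: "ca" => no
  Position 9: "ac" => no
Total occurrences: 0

0


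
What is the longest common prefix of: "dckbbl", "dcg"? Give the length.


Words: dckbbl, dcg
  Position 0: all 'd' => match
  Position 1: all 'c' => match
  Position 2: ('k', 'g') => mismatch, stop
LCP = "dc" (length 2)

2


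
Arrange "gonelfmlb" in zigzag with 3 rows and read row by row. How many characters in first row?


Zigzag "gonelfmlb" into 3 rows:
Placing characters:
  'g' => row 0
  'o' => row 1
  'n' => row 2
  'e' => row 1
  'l' => row 0
  'f' => row 1
  'm' => row 2
  'l' => row 1
  'b' => row 0
Rows:
  Row 0: "glb"
  Row 1: "oefl"
  Row 2: "nm"
First row length: 3

3


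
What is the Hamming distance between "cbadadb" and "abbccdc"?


Comparing "cbadadb" and "abbccdc" position by position:
  Position 0: 'c' vs 'a' => differ
  Position 1: 'b' vs 'b' => same
  Position 2: 'a' vs 'b' => differ
  Position 3: 'd' vs 'c' => differ
  Position 4: 'a' vs 'c' => differ
  Position 5: 'd' vs 'd' => same
  Position 6: 'b' vs 'c' => differ
Total differences (Hamming distance): 5

5


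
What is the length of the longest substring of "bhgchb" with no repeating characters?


Input: "bhgchb"
Sliding window (track last position of each char):
  Position 0 ('b'): window [0,0] length 1 -- new best
  Position 1 ('h'): window [0,1] length 2 -- new best
  Position 2 ('g'): window [0,2] length 3 -- new best
  Position 3 ('c'): window [0,3] length 4 -- new best
  Position 4 ('h'): repeat (last at 1), move window start to 2
  Position 4 ('h'): window [2,4] length 3
  Position 5 ('b'): window [2,5] length 4
Longest substring with no repeats: "bhgc" with length 4

4


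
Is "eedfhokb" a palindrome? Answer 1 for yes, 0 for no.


Input: eedfhokb
Reversed: bkohfdee
  Compare pos 0 ('e') with pos 7 ('b'): MISMATCH
  Compare pos 1 ('e') with pos 6 ('k'): MISMATCH
  Compare pos 2 ('d') with pos 5 ('o'): MISMATCH
  Compare pos 3 ('f') with pos 4 ('h'): MISMATCH
Result: not a palindrome

0


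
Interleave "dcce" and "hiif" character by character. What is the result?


Interleaving "dcce" and "hiif":
  Position 0: 'd' from first, 'h' from second => "dh"
  Position 1: 'c' from first, 'i' from second => "ci"
  Position 2: 'c' from first, 'i' from second => "ci"
  Position 3: 'e' from first, 'f' from second => "ef"
Result: dhcicief

dhcicief


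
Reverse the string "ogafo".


Input: ogafo
Reading characters right to left:
  Position 4: 'o'
  Position 3: 'f'
  Position 2: 'a'
  Position 1: 'g'
  Position 0: 'o'
Reversed: ofago

ofago


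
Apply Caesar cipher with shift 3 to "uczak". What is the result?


Caesar cipher: shift "uczak" by 3
  'u' (pos 20) + 3 = pos 23 = 'x'
  'c' (pos 2) + 3 = pos 5 = 'f'
  'z' (pos 25) + 3 = pos 2 = 'c'
  'a' (pos 0) + 3 = pos 3 = 'd'
  'k' (pos 10) + 3 = pos 13 = 'n'
Result: xfcdn

xfcdn


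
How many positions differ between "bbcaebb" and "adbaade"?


Comparing "bbcaebb" and "adbaade" position by position:
  Position 0: 'b' vs 'a' => DIFFER
  Position 1: 'b' vs 'd' => DIFFER
  Position 2: 'c' vs 'b' => DIFFER
  Position 3: 'a' vs 'a' => same
  Position 4: 'e' vs 'a' => DIFFER
  Position 5: 'b' vs 'd' => DIFFER
  Position 6: 'b' vs 'e' => DIFFER
Positions that differ: 6

6


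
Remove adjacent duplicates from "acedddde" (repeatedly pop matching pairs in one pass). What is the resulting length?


Input: acedddde
Stack-based adjacent duplicate removal:
  Read 'a': push. Stack: a
  Read 'c': push. Stack: ac
  Read 'e': push. Stack: ace
  Read 'd': push. Stack: aced
  Read 'd': matches stack top 'd' => pop. Stack: ace
  Read 'd': push. Stack: aced
  Read 'd': matches stack top 'd' => pop. Stack: ace
  Read 'e': matches stack top 'e' => pop. Stack: ac
Final stack: "ac" (length 2)

2


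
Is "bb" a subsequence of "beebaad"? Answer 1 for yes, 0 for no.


Check if "bb" is a subsequence of "beebaad"
Greedy scan:
  Position 0 ('b'): matches sub[0] = 'b'
  Position 1 ('e'): no match needed
  Position 2 ('e'): no match needed
  Position 3 ('b'): matches sub[1] = 'b'
  Position 4 ('a'): no match needed
  Position 5 ('a'): no match needed
  Position 6 ('d'): no match needed
All 2 characters matched => is a subsequence

1


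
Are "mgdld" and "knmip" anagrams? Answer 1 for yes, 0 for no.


Strings: "mgdld", "knmip"
Sorted first:  ddglm
Sorted second: ikmnp
Differ at position 0: 'd' vs 'i' => not anagrams

0


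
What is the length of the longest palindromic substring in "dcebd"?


Input: "dcebd"
Checking substrings for palindromes:
  No multi-char palindromic substrings found
Longest palindromic substring: "d" with length 1

1


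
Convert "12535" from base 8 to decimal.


Input: "12535" in base 8
Positional expansion:
  Digit '1' (value 1) x 8^4 = 4096
  Digit '2' (value 2) x 8^3 = 1024
  Digit '5' (value 5) x 8^2 = 320
  Digit '3' (value 3) x 8^1 = 24
  Digit '5' (value 5) x 8^0 = 5
Sum = 5469

5469


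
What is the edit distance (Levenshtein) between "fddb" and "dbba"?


Computing edit distance: "fddb" -> "dbba"
DP table:
           d    b    b    a
      0    1    2    3    4
  f   1    1    2    3    4
  d   2    1    2    3    4
  d   3    2    2    3    4
  b   4    3    2    2    3
Edit distance = dp[4][4] = 3

3


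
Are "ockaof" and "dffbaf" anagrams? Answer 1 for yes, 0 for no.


Strings: "ockaof", "dffbaf"
Sorted first:  acfkoo
Sorted second: abdfff
Differ at position 1: 'c' vs 'b' => not anagrams

0


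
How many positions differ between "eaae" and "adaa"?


Comparing "eaae" and "adaa" position by position:
  Position 0: 'e' vs 'a' => DIFFER
  Position 1: 'a' vs 'd' => DIFFER
  Position 2: 'a' vs 'a' => same
  Position 3: 'e' vs 'a' => DIFFER
Positions that differ: 3

3


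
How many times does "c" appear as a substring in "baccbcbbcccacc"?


Searching for "c" in "baccbcbbcccacc"
Scanning each position:
  Position 0: "b" => no
  Position 1: "a" => no
  Position 2: "c" => MATCH
  Position 3: "c" => MATCH
  Position 4: "b" => no
  Position 5: "c" => MATCH
  Position 6: "b" => no
  Position 7: "b" => no
  Position 8: "c" => MATCH
  Position 9: "c" => MATCH
  Position 10: "c" => MATCH
  Position 11: "a" => no
  Position 12: "c" => MATCH
  Position 13: "c" => MATCH
Total occurrences: 8

8


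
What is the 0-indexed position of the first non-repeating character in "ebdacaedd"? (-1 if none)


Input: ebdacaedd
Character frequencies:
  'a': 2
  'b': 1
  'c': 1
  'd': 3
  'e': 2
Scanning left to right for freq == 1:
  Position 0 ('e'): freq=2, skip
  Position 1 ('b'): unique! => answer = 1

1


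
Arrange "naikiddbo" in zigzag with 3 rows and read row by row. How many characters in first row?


Zigzag "naikiddbo" into 3 rows:
Placing characters:
  'n' => row 0
  'a' => row 1
  'i' => row 2
  'k' => row 1
  'i' => row 0
  'd' => row 1
  'd' => row 2
  'b' => row 1
  'o' => row 0
Rows:
  Row 0: "nio"
  Row 1: "akdb"
  Row 2: "id"
First row length: 3

3


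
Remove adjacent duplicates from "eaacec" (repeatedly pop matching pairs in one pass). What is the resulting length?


Input: eaacec
Stack-based adjacent duplicate removal:
  Read 'e': push. Stack: e
  Read 'a': push. Stack: ea
  Read 'a': matches stack top 'a' => pop. Stack: e
  Read 'c': push. Stack: ec
  Read 'e': push. Stack: ece
  Read 'c': push. Stack: ecec
Final stack: "ecec" (length 4)

4


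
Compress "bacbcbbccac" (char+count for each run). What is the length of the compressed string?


Input: bacbcbbccac
Runs:
  'b' x 1 => "b1"
  'a' x 1 => "a1"
  'c' x 1 => "c1"
  'b' x 1 => "b1"
  'c' x 1 => "c1"
  'b' x 2 => "b2"
  'c' x 2 => "c2"
  'a' x 1 => "a1"
  'c' x 1 => "c1"
Compressed: "b1a1c1b1c1b2c2a1c1"
Compressed length: 18

18


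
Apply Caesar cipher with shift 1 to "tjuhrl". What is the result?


Caesar cipher: shift "tjuhrl" by 1
  't' (pos 19) + 1 = pos 20 = 'u'
  'j' (pos 9) + 1 = pos 10 = 'k'
  'u' (pos 20) + 1 = pos 21 = 'v'
  'h' (pos 7) + 1 = pos 8 = 'i'
  'r' (pos 17) + 1 = pos 18 = 's'
  'l' (pos 11) + 1 = pos 12 = 'm'
Result: ukvism

ukvism


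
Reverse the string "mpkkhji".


Input: mpkkhji
Reading characters right to left:
  Position 6: 'i'
  Position 5: 'j'
  Position 4: 'h'
  Position 3: 'k'
  Position 2: 'k'
  Position 1: 'p'
  Position 0: 'm'
Reversed: ijhkkpm

ijhkkpm


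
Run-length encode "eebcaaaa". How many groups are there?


Input: eebcaaaa
Scanning for consecutive runs:
  Group 1: 'e' x 2 (positions 0-1)
  Group 2: 'b' x 1 (positions 2-2)
  Group 3: 'c' x 1 (positions 3-3)
  Group 4: 'a' x 4 (positions 4-7)
Total groups: 4

4


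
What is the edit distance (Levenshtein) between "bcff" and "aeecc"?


Computing edit distance: "bcff" -> "aeecc"
DP table:
           a    e    e    c    c
      0    1    2    3    4    5
  b   1    1    2    3    4    5
  c   2    2    2    3    3    4
  f   3    3    3    3    4    4
  f   4    4    4    4    4    5
Edit distance = dp[4][5] = 5

5


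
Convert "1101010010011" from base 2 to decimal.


Input: "1101010010011" in base 2
Positional expansion:
  Digit '1' (value 1) x 2^12 = 4096
  Digit '1' (value 1) x 2^11 = 2048
  Digit '0' (value 0) x 2^10 = 0
  Digit '1' (value 1) x 2^9 = 512
  Digit '0' (value 0) x 2^8 = 0
  Digit '1' (value 1) x 2^7 = 128
  Digit '0' (value 0) x 2^6 = 0
  Digit '0' (value 0) x 2^5 = 0
  Digit '1' (value 1) x 2^4 = 16
  Digit '0' (value 0) x 2^3 = 0
  Digit '0' (value 0) x 2^2 = 0
  Digit '1' (value 1) x 2^1 = 2
  Digit '1' (value 1) x 2^0 = 1
Sum = 6803

6803


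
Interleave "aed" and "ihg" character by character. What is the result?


Interleaving "aed" and "ihg":
  Position 0: 'a' from first, 'i' from second => "ai"
  Position 1: 'e' from first, 'h' from second => "eh"
  Position 2: 'd' from first, 'g' from second => "dg"
Result: aiehdg

aiehdg


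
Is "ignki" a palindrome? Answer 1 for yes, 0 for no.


Input: ignki
Reversed: ikngi
  Compare pos 0 ('i') with pos 4 ('i'): match
  Compare pos 1 ('g') with pos 3 ('k'): MISMATCH
Result: not a palindrome

0


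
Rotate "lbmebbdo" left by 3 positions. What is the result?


Input: "lbmebbdo", rotate left by 3
First 3 characters: "lbm"
Remaining characters: "ebbdo"
Concatenate remaining + first: "ebbdo" + "lbm" = "ebbdolbm"

ebbdolbm


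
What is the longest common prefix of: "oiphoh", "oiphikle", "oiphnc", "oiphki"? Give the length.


Words: oiphoh, oiphikle, oiphnc, oiphki
  Position 0: all 'o' => match
  Position 1: all 'i' => match
  Position 2: all 'p' => match
  Position 3: all 'h' => match
  Position 4: ('o', 'i', 'n', 'k') => mismatch, stop
LCP = "oiph" (length 4)

4


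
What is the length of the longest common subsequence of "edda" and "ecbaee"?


LCS of "edda" and "ecbaee"
DP table:
           e    c    b    a    e    e
      0    0    0    0    0    0    0
  e   0    1    1    1    1    1    1
  d   0    1    1    1    1    1    1
  d   0    1    1    1    1    1    1
  a   0    1    1    1    2    2    2
LCS length = dp[4][6] = 2

2


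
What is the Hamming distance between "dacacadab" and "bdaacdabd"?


Comparing "dacacadab" and "bdaacdabd" position by position:
  Position 0: 'd' vs 'b' => differ
  Position 1: 'a' vs 'd' => differ
  Position 2: 'c' vs 'a' => differ
  Position 3: 'a' vs 'a' => same
  Position 4: 'c' vs 'c' => same
  Position 5: 'a' vs 'd' => differ
  Position 6: 'd' vs 'a' => differ
  Position 7: 'a' vs 'b' => differ
  Position 8: 'b' vs 'd' => differ
Total differences (Hamming distance): 7

7


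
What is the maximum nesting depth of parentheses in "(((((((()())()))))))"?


Input: "(((((((()())()))))))"
Tracking depth:
  Position 0 '(': depth becomes 1
  Position 1 '(': depth becomes 2
  Position 2 '(': depth becomes 3
  Position 3 '(': depth becomes 4
  Position 4 '(': depth becomes 5
  Position 5 '(': depth becomes 6
  Position 6 '(': depth becomes 7
  Position 7 '(': depth becomes 8
  Position 8 ')': depth becomes 7
  Position 9 '(': depth becomes 8
  Position 10 ')': depth becomes 7
  Position 11 ')': depth becomes 6
  Position 12 '(': depth becomes 7
  Position 13 ')': depth becomes 6
  Position 14 ')': depth becomes 5
  Position 15 ')': depth becomes 4
  Position 16 ')': depth becomes 3
  Position 17 ')': depth becomes 2
  Position 18 ')': depth becomes 1
  Position 19 ')': depth becomes 0
Maximum depth reached: 8

8


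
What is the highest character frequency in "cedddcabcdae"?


Input: cedddcabcdae
Character counts:
  'a': 2
  'b': 1
  'c': 3
  'd': 4
  'e': 2
Maximum frequency: 4

4


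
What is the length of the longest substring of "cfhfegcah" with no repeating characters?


Input: "cfhfegcah"
Sliding window (track last position of each char):
  Position 0 ('c'): window [0,0] length 1 -- new best
  Position 1 ('f'): window [0,1] length 2 -- new best
  Position 2 ('h'): window [0,2] length 3 -- new best
  Position 3 ('f'): repeat (last at 1), move window start to 2
  Position 3 ('f'): window [2,3] length 2
  Position 4 ('e'): window [2,4] length 3
  Position 5 ('g'): window [2,5] length 4 -- new best
  Position 6 ('c'): window [2,6] length 5 -- new best
  Position 7 ('a'): window [2,7] length 6 -- new best
  Position 8 ('h'): repeat (last at 2), move window start to 3
  Position 8 ('h'): window [3,8] length 6
Longest substring with no repeats: "hfegca" with length 6

6


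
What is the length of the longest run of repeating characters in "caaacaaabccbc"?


Input: "caaacaaabccbc"
Scanning for longest run:
  Position 1 ('a'): new char, reset run to 1
  Position 2 ('a'): continues run of 'a', length=2
  Position 3 ('a'): continues run of 'a', length=3
  Position 4 ('c'): new char, reset run to 1
  Position 5 ('a'): new char, reset run to 1
  Position 6 ('a'): continues run of 'a', length=2
  Position 7 ('a'): continues run of 'a', length=3
  Position 8 ('b'): new char, reset run to 1
  Position 9 ('c'): new char, reset run to 1
  Position 10 ('c'): continues run of 'c', length=2
  Position 11 ('b'): new char, reset run to 1
  Position 12 ('c'): new char, reset run to 1
Longest run: 'a' with length 3

3


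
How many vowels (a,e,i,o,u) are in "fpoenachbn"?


Input: fpoenachbn
Checking each character:
  'f' at position 0: consonant
  'p' at position 1: consonant
  'o' at position 2: vowel (running total: 1)
  'e' at position 3: vowel (running total: 2)
  'n' at position 4: consonant
  'a' at position 5: vowel (running total: 3)
  'c' at position 6: consonant
  'h' at position 7: consonant
  'b' at position 8: consonant
  'n' at position 9: consonant
Total vowels: 3

3


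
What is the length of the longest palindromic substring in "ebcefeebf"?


Input: "ebcefeebf"
Checking substrings for palindromes:
  [3:6] "efe" (len 3) => palindrome
  [5:7] "ee" (len 2) => palindrome
Longest palindromic substring: "efe" with length 3

3


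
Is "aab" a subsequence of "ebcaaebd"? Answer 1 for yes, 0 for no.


Check if "aab" is a subsequence of "ebcaaebd"
Greedy scan:
  Position 0 ('e'): no match needed
  Position 1 ('b'): no match needed
  Position 2 ('c'): no match needed
  Position 3 ('a'): matches sub[0] = 'a'
  Position 4 ('a'): matches sub[1] = 'a'
  Position 5 ('e'): no match needed
  Position 6 ('b'): matches sub[2] = 'b'
  Position 7 ('d'): no match needed
All 3 characters matched => is a subsequence

1


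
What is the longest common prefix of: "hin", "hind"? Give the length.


Words: hin, hind
  Position 0: all 'h' => match
  Position 1: all 'i' => match
  Position 2: all 'n' => match
LCP = "hin" (length 3)

3


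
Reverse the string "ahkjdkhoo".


Input: ahkjdkhoo
Reading characters right to left:
  Position 8: 'o'
  Position 7: 'o'
  Position 6: 'h'
  Position 5: 'k'
  Position 4: 'd'
  Position 3: 'j'
  Position 2: 'k'
  Position 1: 'h'
  Position 0: 'a'
Reversed: oohkdjkha

oohkdjkha


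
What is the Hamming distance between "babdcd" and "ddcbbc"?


Comparing "babdcd" and "ddcbbc" position by position:
  Position 0: 'b' vs 'd' => differ
  Position 1: 'a' vs 'd' => differ
  Position 2: 'b' vs 'c' => differ
  Position 3: 'd' vs 'b' => differ
  Position 4: 'c' vs 'b' => differ
  Position 5: 'd' vs 'c' => differ
Total differences (Hamming distance): 6

6


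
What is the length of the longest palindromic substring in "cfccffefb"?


Input: "cfccffefb"
Checking substrings for palindromes:
  [1:5] "fccf" (len 4) => palindrome
  [0:3] "cfc" (len 3) => palindrome
  [5:8] "fef" (len 3) => palindrome
  [2:4] "cc" (len 2) => palindrome
  [4:6] "ff" (len 2) => palindrome
Longest palindromic substring: "fccf" with length 4

4


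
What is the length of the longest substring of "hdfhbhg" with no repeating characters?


Input: "hdfhbhg"
Sliding window (track last position of each char):
  Position 0 ('h'): window [0,0] length 1 -- new best
  Position 1 ('d'): window [0,1] length 2 -- new best
  Position 2 ('f'): window [0,2] length 3 -- new best
  Position 3 ('h'): repeat (last at 0), move window start to 1
  Position 3 ('h'): window [1,3] length 3
  Position 4 ('b'): window [1,4] length 4 -- new best
  Position 5 ('h'): repeat (last at 3), move window start to 4
  Position 5 ('h'): window [4,5] length 2
  Position 6 ('g'): window [4,6] length 3
Longest substring with no repeats: "dfhb" with length 4

4


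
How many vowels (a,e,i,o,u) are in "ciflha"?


Input: ciflha
Checking each character:
  'c' at position 0: consonant
  'i' at position 1: vowel (running total: 1)
  'f' at position 2: consonant
  'l' at position 3: consonant
  'h' at position 4: consonant
  'a' at position 5: vowel (running total: 2)
Total vowels: 2

2


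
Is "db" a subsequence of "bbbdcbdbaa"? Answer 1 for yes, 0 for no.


Check if "db" is a subsequence of "bbbdcbdbaa"
Greedy scan:
  Position 0 ('b'): no match needed
  Position 1 ('b'): no match needed
  Position 2 ('b'): no match needed
  Position 3 ('d'): matches sub[0] = 'd'
  Position 4 ('c'): no match needed
  Position 5 ('b'): matches sub[1] = 'b'
  Position 6 ('d'): no match needed
  Position 7 ('b'): no match needed
  Position 8 ('a'): no match needed
  Position 9 ('a'): no match needed
All 2 characters matched => is a subsequence

1


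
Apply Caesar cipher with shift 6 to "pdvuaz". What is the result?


Caesar cipher: shift "pdvuaz" by 6
  'p' (pos 15) + 6 = pos 21 = 'v'
  'd' (pos 3) + 6 = pos 9 = 'j'
  'v' (pos 21) + 6 = pos 1 = 'b'
  'u' (pos 20) + 6 = pos 0 = 'a'
  'a' (pos 0) + 6 = pos 6 = 'g'
  'z' (pos 25) + 6 = pos 5 = 'f'
Result: vjbagf

vjbagf


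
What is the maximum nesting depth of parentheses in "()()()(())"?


Input: "()()()(())"
Tracking depth:
  Position 0 '(': depth becomes 1
  Position 1 ')': depth becomes 0
  Position 2 '(': depth becomes 1
  Position 3 ')': depth becomes 0
  Position 4 '(': depth becomes 1
  Position 5 ')': depth becomes 0
  Position 6 '(': depth becomes 1
  Position 7 '(': depth becomes 2
  Position 8 ')': depth becomes 1
  Position 9 ')': depth becomes 0
Maximum depth reached: 2

2


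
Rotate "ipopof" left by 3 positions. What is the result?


Input: "ipopof", rotate left by 3
First 3 characters: "ipo"
Remaining characters: "pof"
Concatenate remaining + first: "pof" + "ipo" = "pofipo"

pofipo


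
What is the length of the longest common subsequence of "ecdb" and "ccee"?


LCS of "ecdb" and "ccee"
DP table:
           c    c    e    e
      0    0    0    0    0
  e   0    0    0    1    1
  c   0    1    1    1    1
  d   0    1    1    1    1
  b   0    1    1    1    1
LCS length = dp[4][4] = 1

1


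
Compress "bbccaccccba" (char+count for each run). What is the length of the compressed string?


Input: bbccaccccba
Runs:
  'b' x 2 => "b2"
  'c' x 2 => "c2"
  'a' x 1 => "a1"
  'c' x 4 => "c4"
  'b' x 1 => "b1"
  'a' x 1 => "a1"
Compressed: "b2c2a1c4b1a1"
Compressed length: 12

12


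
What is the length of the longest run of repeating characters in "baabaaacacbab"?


Input: "baabaaacacbab"
Scanning for longest run:
  Position 1 ('a'): new char, reset run to 1
  Position 2 ('a'): continues run of 'a', length=2
  Position 3 ('b'): new char, reset run to 1
  Position 4 ('a'): new char, reset run to 1
  Position 5 ('a'): continues run of 'a', length=2
  Position 6 ('a'): continues run of 'a', length=3
  Position 7 ('c'): new char, reset run to 1
  Position 8 ('a'): new char, reset run to 1
  Position 9 ('c'): new char, reset run to 1
  Position 10 ('b'): new char, reset run to 1
  Position 11 ('a'): new char, reset run to 1
  Position 12 ('b'): new char, reset run to 1
Longest run: 'a' with length 3

3


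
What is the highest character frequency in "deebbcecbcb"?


Input: deebbcecbcb
Character counts:
  'b': 4
  'c': 3
  'd': 1
  'e': 3
Maximum frequency: 4

4


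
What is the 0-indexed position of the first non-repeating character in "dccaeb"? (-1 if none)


Input: dccaeb
Character frequencies:
  'a': 1
  'b': 1
  'c': 2
  'd': 1
  'e': 1
Scanning left to right for freq == 1:
  Position 0 ('d'): unique! => answer = 0

0


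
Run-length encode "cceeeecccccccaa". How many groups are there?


Input: cceeeecccccccaa
Scanning for consecutive runs:
  Group 1: 'c' x 2 (positions 0-1)
  Group 2: 'e' x 4 (positions 2-5)
  Group 3: 'c' x 7 (positions 6-12)
  Group 4: 'a' x 2 (positions 13-14)
Total groups: 4

4


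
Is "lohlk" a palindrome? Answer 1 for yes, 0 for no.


Input: lohlk
Reversed: klhol
  Compare pos 0 ('l') with pos 4 ('k'): MISMATCH
  Compare pos 1 ('o') with pos 3 ('l'): MISMATCH
Result: not a palindrome

0


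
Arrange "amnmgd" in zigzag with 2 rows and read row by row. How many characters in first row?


Zigzag "amnmgd" into 2 rows:
Placing characters:
  'a' => row 0
  'm' => row 1
  'n' => row 0
  'm' => row 1
  'g' => row 0
  'd' => row 1
Rows:
  Row 0: "ang"
  Row 1: "mmd"
First row length: 3

3


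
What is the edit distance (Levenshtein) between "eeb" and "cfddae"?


Computing edit distance: "eeb" -> "cfddae"
DP table:
           c    f    d    d    a    e
      0    1    2    3    4    5    6
  e   1    1    2    3    4    5    5
  e   2    2    2    3    4    5    5
  b   3    3    3    3    4    5    6
Edit distance = dp[3][6] = 6

6


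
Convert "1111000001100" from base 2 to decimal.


Input: "1111000001100" in base 2
Positional expansion:
  Digit '1' (value 1) x 2^12 = 4096
  Digit '1' (value 1) x 2^11 = 2048
  Digit '1' (value 1) x 2^10 = 1024
  Digit '1' (value 1) x 2^9 = 512
  Digit '0' (value 0) x 2^8 = 0
  Digit '0' (value 0) x 2^7 = 0
  Digit '0' (value 0) x 2^6 = 0
  Digit '0' (value 0) x 2^5 = 0
  Digit '0' (value 0) x 2^4 = 0
  Digit '1' (value 1) x 2^3 = 8
  Digit '1' (value 1) x 2^2 = 4
  Digit '0' (value 0) x 2^1 = 0
  Digit '0' (value 0) x 2^0 = 0
Sum = 7692

7692


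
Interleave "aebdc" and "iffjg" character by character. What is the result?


Interleaving "aebdc" and "iffjg":
  Position 0: 'a' from first, 'i' from second => "ai"
  Position 1: 'e' from first, 'f' from second => "ef"
  Position 2: 'b' from first, 'f' from second => "bf"
  Position 3: 'd' from first, 'j' from second => "dj"
  Position 4: 'c' from first, 'g' from second => "cg"
Result: aiefbfdjcg

aiefbfdjcg


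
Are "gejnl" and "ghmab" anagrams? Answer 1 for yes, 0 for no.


Strings: "gejnl", "ghmab"
Sorted first:  egjln
Sorted second: abghm
Differ at position 0: 'e' vs 'a' => not anagrams

0


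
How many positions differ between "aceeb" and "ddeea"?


Comparing "aceeb" and "ddeea" position by position:
  Position 0: 'a' vs 'd' => DIFFER
  Position 1: 'c' vs 'd' => DIFFER
  Position 2: 'e' vs 'e' => same
  Position 3: 'e' vs 'e' => same
  Position 4: 'b' vs 'a' => DIFFER
Positions that differ: 3

3


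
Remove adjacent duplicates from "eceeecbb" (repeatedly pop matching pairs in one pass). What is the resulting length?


Input: eceeecbb
Stack-based adjacent duplicate removal:
  Read 'e': push. Stack: e
  Read 'c': push. Stack: ec
  Read 'e': push. Stack: ece
  Read 'e': matches stack top 'e' => pop. Stack: ec
  Read 'e': push. Stack: ece
  Read 'c': push. Stack: ecec
  Read 'b': push. Stack: ececb
  Read 'b': matches stack top 'b' => pop. Stack: ecec
Final stack: "ecec" (length 4)

4


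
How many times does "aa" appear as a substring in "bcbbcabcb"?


Searching for "aa" in "bcbbcabcb"
Scanning each position:
  Position 0: "bc" => no
  Position 1: "cb" => no
  Position 2: "bb" => no
  Position 3: "bc" => no
  Position 4: "ca" => no
  Position 5: "ab" => no
  Position 6: "bc" => no
  Position 7: "cb" => no
Total occurrences: 0

0


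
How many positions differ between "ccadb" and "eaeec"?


Comparing "ccadb" and "eaeec" position by position:
  Position 0: 'c' vs 'e' => DIFFER
  Position 1: 'c' vs 'a' => DIFFER
  Position 2: 'a' vs 'e' => DIFFER
  Position 3: 'd' vs 'e' => DIFFER
  Position 4: 'b' vs 'c' => DIFFER
Positions that differ: 5

5


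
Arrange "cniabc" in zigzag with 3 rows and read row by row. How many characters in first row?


Zigzag "cniabc" into 3 rows:
Placing characters:
  'c' => row 0
  'n' => row 1
  'i' => row 2
  'a' => row 1
  'b' => row 0
  'c' => row 1
Rows:
  Row 0: "cb"
  Row 1: "nac"
  Row 2: "i"
First row length: 2

2


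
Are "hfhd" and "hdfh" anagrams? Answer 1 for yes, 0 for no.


Strings: "hfhd", "hdfh"
Sorted first:  dfhh
Sorted second: dfhh
Sorted forms match => anagrams

1


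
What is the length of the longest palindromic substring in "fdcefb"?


Input: "fdcefb"
Checking substrings for palindromes:
  No multi-char palindromic substrings found
Longest palindromic substring: "f" with length 1

1


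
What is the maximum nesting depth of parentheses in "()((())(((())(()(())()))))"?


Input: "()((())(((())(()(())()))))"
Tracking depth:
  Position 0 '(': depth becomes 1
  Position 1 ')': depth becomes 0
  Position 2 '(': depth becomes 1
  Position 3 '(': depth becomes 2
  Position 4 '(': depth becomes 3
  Position 5 ')': depth becomes 2
  Position 6 ')': depth becomes 1
  Position 7 '(': depth becomes 2
  Position 8 '(': depth becomes 3
  Position 9 '(': depth becomes 4
  Position 10 '(': depth becomes 5
  Position 11 ')': depth becomes 4
  Position 12 ')': depth becomes 3
  Position 13 '(': depth becomes 4
  Position 14 '(': depth becomes 5
  Position 15 ')': depth becomes 4
  Position 16 '(': depth becomes 5
  Position 17 '(': depth becomes 6
  Position 18 ')': depth becomes 5
  Position 19 ')': depth becomes 4
  Position 20 '(': depth becomes 5
  Position 21 ')': depth becomes 4
  Position 22 ')': depth becomes 3
  Position 23 ')': depth becomes 2
  Position 24 ')': depth becomes 1
  Position 25 ')': depth becomes 0
Maximum depth reached: 6

6


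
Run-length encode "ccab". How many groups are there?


Input: ccab
Scanning for consecutive runs:
  Group 1: 'c' x 2 (positions 0-1)
  Group 2: 'a' x 1 (positions 2-2)
  Group 3: 'b' x 1 (positions 3-3)
Total groups: 3

3


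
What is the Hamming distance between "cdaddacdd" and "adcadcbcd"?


Comparing "cdaddacdd" and "adcadcbcd" position by position:
  Position 0: 'c' vs 'a' => differ
  Position 1: 'd' vs 'd' => same
  Position 2: 'a' vs 'c' => differ
  Position 3: 'd' vs 'a' => differ
  Position 4: 'd' vs 'd' => same
  Position 5: 'a' vs 'c' => differ
  Position 6: 'c' vs 'b' => differ
  Position 7: 'd' vs 'c' => differ
  Position 8: 'd' vs 'd' => same
Total differences (Hamming distance): 6

6


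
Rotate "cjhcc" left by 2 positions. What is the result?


Input: "cjhcc", rotate left by 2
First 2 characters: "cj"
Remaining characters: "hcc"
Concatenate remaining + first: "hcc" + "cj" = "hcccj"

hcccj


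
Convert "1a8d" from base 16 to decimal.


Input: "1a8d" in base 16
Positional expansion:
  Digit '1' (value 1) x 16^3 = 4096
  Digit 'a' (value 10) x 16^2 = 2560
  Digit '8' (value 8) x 16^1 = 128
  Digit 'd' (value 13) x 16^0 = 13
Sum = 6797

6797


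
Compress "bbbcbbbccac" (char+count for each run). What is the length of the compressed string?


Input: bbbcbbbccac
Runs:
  'b' x 3 => "b3"
  'c' x 1 => "c1"
  'b' x 3 => "b3"
  'c' x 2 => "c2"
  'a' x 1 => "a1"
  'c' x 1 => "c1"
Compressed: "b3c1b3c2a1c1"
Compressed length: 12

12


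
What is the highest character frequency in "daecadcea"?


Input: daecadcea
Character counts:
  'a': 3
  'c': 2
  'd': 2
  'e': 2
Maximum frequency: 3

3


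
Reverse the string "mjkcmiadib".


Input: mjkcmiadib
Reading characters right to left:
  Position 9: 'b'
  Position 8: 'i'
  Position 7: 'd'
  Position 6: 'a'
  Position 5: 'i'
  Position 4: 'm'
  Position 3: 'c'
  Position 2: 'k'
  Position 1: 'j'
  Position 0: 'm'
Reversed: bidaimckjm

bidaimckjm


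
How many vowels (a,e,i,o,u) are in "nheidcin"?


Input: nheidcin
Checking each character:
  'n' at position 0: consonant
  'h' at position 1: consonant
  'e' at position 2: vowel (running total: 1)
  'i' at position 3: vowel (running total: 2)
  'd' at position 4: consonant
  'c' at position 5: consonant
  'i' at position 6: vowel (running total: 3)
  'n' at position 7: consonant
Total vowels: 3

3


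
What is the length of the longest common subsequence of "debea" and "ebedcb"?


LCS of "debea" and "ebedcb"
DP table:
           e    b    e    d    c    b
      0    0    0    0    0    0    0
  d   0    0    0    0    1    1    1
  e   0    1    1    1    1    1    1
  b   0    1    2    2    2    2    2
  e   0    1    2    3    3    3    3
  a   0    1    2    3    3    3    3
LCS length = dp[5][6] = 3

3


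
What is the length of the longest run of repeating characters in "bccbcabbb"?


Input: "bccbcabbb"
Scanning for longest run:
  Position 1 ('c'): new char, reset run to 1
  Position 2 ('c'): continues run of 'c', length=2
  Position 3 ('b'): new char, reset run to 1
  Position 4 ('c'): new char, reset run to 1
  Position 5 ('a'): new char, reset run to 1
  Position 6 ('b'): new char, reset run to 1
  Position 7 ('b'): continues run of 'b', length=2
  Position 8 ('b'): continues run of 'b', length=3
Longest run: 'b' with length 3

3


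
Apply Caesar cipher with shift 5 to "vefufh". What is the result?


Caesar cipher: shift "vefufh" by 5
  'v' (pos 21) + 5 = pos 0 = 'a'
  'e' (pos 4) + 5 = pos 9 = 'j'
  'f' (pos 5) + 5 = pos 10 = 'k'
  'u' (pos 20) + 5 = pos 25 = 'z'
  'f' (pos 5) + 5 = pos 10 = 'k'
  'h' (pos 7) + 5 = pos 12 = 'm'
Result: ajkzkm

ajkzkm
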